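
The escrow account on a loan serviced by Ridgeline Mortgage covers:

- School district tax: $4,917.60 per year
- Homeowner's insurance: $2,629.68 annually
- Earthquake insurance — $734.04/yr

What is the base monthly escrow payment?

$690.11

School district tax — $4,917.60 per year
Homeowner's insurance — $2,629.68 per year
Earthquake insurance — $734.04 per year
Yearly total = $4,917.60 + $2,629.68 + $734.04 = $8,281.32
Monthly = $8,281.32 / 12 = $690.11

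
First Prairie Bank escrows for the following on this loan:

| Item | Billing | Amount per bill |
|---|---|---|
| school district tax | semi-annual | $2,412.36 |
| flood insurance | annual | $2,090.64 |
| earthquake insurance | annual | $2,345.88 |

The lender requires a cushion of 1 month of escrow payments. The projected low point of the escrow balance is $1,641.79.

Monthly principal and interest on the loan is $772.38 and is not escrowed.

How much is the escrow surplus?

School district tax = $2,412.36 × 2 = $4,824.72
Flood insurance = $2,090.64
Earthquake insurance = $2,345.88
Annual escrow total = $4,824.72 + $2,090.64 + $2,345.88 = $9,261.24
Monthly escrow = $9,261.24 ÷ 12 = $771.77
Required reserve = 1 × $771.77 = $771.77
Surplus = $1,641.79 − $771.77 = $870.02

$870.02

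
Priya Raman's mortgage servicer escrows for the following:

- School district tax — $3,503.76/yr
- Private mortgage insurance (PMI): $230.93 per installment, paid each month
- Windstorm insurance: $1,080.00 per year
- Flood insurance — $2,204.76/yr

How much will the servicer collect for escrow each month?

School district tax: $3,503.76
Private mortgage insurance (PMI): $230.93 × 12 = $2,771.16
Windstorm insurance: $1,080.00
Flood insurance: $2,204.76
Total annual escrow = $9,559.68
Monthly escrow = $9,559.68 / 12 = $796.64

$796.64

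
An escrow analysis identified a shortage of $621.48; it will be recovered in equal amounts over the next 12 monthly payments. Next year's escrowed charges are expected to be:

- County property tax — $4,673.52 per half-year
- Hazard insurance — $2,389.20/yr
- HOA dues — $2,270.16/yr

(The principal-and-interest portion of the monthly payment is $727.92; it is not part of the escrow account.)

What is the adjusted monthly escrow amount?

$1,218.99

County property tax — $4,673.52 × 2 = $9,347.04 annually
Hazard insurance — $2,389.20 annually
HOA dues — $2,270.16 annually
Total annual escrow = $14,006.40
Monthly escrow = $14,006.40 / 12 = $1,167.20
Shortage per month = $621.48 ÷ 12 = $51.79
Adjusted monthly = $1,167.20 + $51.79 = $1,218.99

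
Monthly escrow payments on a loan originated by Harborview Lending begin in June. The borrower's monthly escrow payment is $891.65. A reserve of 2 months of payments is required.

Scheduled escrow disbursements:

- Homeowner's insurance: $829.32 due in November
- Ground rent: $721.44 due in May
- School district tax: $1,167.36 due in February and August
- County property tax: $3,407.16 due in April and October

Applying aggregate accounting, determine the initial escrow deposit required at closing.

Cushion = 2 × $891.65 = $1,783.30
Trial balance (start $0, +$891.65 each month, − disbursements):
  Jun: +$891.65 → $891.65
  Jul: +$891.65 → $1,783.30
  Aug: +$891.65 − $1,167.36 → $1,507.59
  Sep: +$891.65 → $2,399.24
  Oct: +$891.65 − $3,407.16 → -$116.27
  Nov: +$891.65 − $829.32 → -$53.94
  Dec: +$891.65 → $837.71
  Jan: +$891.65 → $1,729.36
  Feb: +$891.65 − $1,167.36 → $1,453.65
  Mar: +$891.65 → $2,345.30
  Apr: +$891.65 − $3,407.16 → -$170.21
  May: +$891.65 − $721.44 → $0.00
Lowest trial balance = -$170.21 (Apr)
Initial deposit = cushion − low point = $1,783.30 − (-$170.21) = $1,953.51

$1,953.51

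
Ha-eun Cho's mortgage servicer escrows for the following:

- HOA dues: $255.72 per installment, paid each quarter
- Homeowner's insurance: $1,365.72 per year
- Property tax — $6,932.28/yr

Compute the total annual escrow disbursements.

HOA dues = $255.72 × 4 = $1,022.88 per year
Homeowner's insurance = $1,365.72 per year
Property tax = $6,932.28 per year
Annual escrow total = $1,022.88 + $1,365.72 + $6,932.28 = $9,320.88

$9,320.88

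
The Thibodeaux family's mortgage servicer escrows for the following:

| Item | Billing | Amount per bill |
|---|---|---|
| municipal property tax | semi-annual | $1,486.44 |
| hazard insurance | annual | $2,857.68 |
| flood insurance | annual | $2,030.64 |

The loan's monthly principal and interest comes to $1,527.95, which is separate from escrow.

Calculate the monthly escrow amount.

$655.10

Municipal property tax = $1,486.44 × 2 = $2,972.88 per year
Hazard insurance = $2,857.68 per year
Flood insurance = $2,030.64 per year
Combined annual = $7,861.20
Per month = $7,861.20 / 12 = $655.10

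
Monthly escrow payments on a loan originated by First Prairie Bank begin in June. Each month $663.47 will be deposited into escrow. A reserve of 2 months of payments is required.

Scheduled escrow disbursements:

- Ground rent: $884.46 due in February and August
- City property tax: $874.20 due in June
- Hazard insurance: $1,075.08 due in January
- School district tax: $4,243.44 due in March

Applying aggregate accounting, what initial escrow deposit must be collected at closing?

Cushion = 2 × $663.47 = $1,326.94
Trial balance (start $0, +$663.47 each month, − disbursements):
  Jun: +$663.47 − $874.20 → -$210.73
  Jul: +$663.47 → $452.74
  Aug: +$663.47 − $884.46 → $231.75
  Sep: +$663.47 → $895.22
  Oct: +$663.47 → $1,558.69
  Nov: +$663.47 → $2,222.16
  Dec: +$663.47 → $2,885.63
  Jan: +$663.47 − $1,075.08 → $2,474.02
  Feb: +$663.47 − $884.46 → $2,253.03
  Mar: +$663.47 − $4,243.44 → -$1,326.94
  Apr: +$663.47 → -$663.47
  May: +$663.47 → $0.00
Lowest trial balance = -$1,326.94 (Mar)
Initial deposit = cushion − low point = $1,326.94 − (-$1,326.94) = $2,653.88

$2,653.88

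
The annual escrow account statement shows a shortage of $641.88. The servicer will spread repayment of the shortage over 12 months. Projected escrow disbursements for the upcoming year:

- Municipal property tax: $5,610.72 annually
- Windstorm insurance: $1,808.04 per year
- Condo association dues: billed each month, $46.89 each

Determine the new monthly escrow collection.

$718.61

Municipal property tax — $5,610.72 annually
Windstorm insurance — $1,808.04 annually
Condo association dues — $46.89 × 12 = $562.68 annually
Combined annual = $5,610.72 + $1,808.04 + $562.68 = $7,981.44
Per month = $7,981.44 / 12 = $665.12
Shortage spread = $641.88 / 12 = $53.49/mo
Adjusted monthly = $665.12 + $53.49 = $718.61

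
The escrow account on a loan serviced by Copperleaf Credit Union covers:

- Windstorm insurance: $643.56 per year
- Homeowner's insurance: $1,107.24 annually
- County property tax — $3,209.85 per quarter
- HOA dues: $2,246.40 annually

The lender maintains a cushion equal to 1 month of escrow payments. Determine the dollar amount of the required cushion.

$1,403.05

Windstorm insurance — $643.56 per year
Homeowner's insurance — $1,107.24 per year
County property tax — $3,209.85 × 4 = $12,839.40 per year
HOA dues — $2,246.40 per year
Total annual escrow = $16,836.60
Monthly = $16,836.60 ÷ 12 = $1,403.05
Required cushion = 1 × $1,403.05 = $1,403.05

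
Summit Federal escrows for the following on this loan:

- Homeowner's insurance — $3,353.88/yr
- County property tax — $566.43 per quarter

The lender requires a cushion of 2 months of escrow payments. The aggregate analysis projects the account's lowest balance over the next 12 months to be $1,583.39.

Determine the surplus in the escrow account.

Homeowner's insurance — $3,353.88/yr
County property tax — $566.43 × 4 = $2,265.72/yr
Total per year = $3,353.88 + $2,265.72 = $5,619.60
Base monthly escrow = $5,619.60 / 12 = $468.30
Cushion = 2 × $468.30 = $936.60
Surplus = $1,583.39 − $936.60 = $646.79

$646.79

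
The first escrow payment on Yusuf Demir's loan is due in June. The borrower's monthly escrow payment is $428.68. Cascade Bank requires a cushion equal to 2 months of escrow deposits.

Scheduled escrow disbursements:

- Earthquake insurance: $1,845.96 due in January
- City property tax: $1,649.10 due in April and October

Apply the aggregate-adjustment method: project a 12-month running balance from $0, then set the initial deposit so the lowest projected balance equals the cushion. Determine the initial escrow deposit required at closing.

Cushion = 2 × $428.68 = $857.36
Trial balance (start $0, +$428.68 each month, − disbursements):
  Jun: +$428.68 → $428.68
  Jul: +$428.68 → $857.36
  Aug: +$428.68 → $1,286.04
  Sep: +$428.68 → $1,714.72
  Oct: +$428.68 − $1,649.10 → $494.30
  Nov: +$428.68 → $922.98
  Dec: +$428.68 → $1,351.66
  Jan: +$428.68 − $1,845.96 → -$65.62
  Feb: +$428.68 → $363.06
  Mar: +$428.68 → $791.74
  Apr: +$428.68 − $1,649.10 → -$428.68
  May: +$428.68 → $0.00
Lowest trial balance = -$428.68 (Apr)
Initial deposit = cushion − low point = $857.36 − (-$428.68) = $1,286.04

$1,286.04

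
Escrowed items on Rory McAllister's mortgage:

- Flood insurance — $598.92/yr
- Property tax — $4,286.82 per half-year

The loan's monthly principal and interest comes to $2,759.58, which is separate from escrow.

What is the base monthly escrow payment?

$764.38

Flood insurance — $598.92 per year
Property tax — $4,286.82 × 2 = $8,573.64 per year
Combined annual = $598.92 + $8,573.64 = $9,172.56
Monthly escrow = $9,172.56 ÷ 12 = $764.38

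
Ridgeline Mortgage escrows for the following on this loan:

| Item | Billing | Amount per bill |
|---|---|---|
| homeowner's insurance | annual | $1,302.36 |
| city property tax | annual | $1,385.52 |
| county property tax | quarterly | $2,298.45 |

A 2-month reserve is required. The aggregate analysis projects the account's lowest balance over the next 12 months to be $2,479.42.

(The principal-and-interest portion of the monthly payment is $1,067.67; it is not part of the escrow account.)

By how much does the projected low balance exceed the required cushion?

$499.14

Homeowner's insurance — $1,302.36 annually
City property tax — $1,385.52 annually
County property tax — $2,298.45 × 4 = $9,193.80 annually
Total per year = $11,881.68
Base monthly escrow = $11,881.68 / 12 = $990.14
Required reserve = 2 × $990.14 = $1,980.28
Surplus = $2,479.42 − $1,980.28 = $499.14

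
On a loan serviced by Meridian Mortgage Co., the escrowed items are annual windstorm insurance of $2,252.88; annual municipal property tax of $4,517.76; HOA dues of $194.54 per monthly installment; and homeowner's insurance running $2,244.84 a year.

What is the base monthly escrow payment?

$945.83

Windstorm insurance: $2,252.88 annually
Municipal property tax: $4,517.76 annually
HOA dues: $194.54 × 12 = $2,334.48 annually
Homeowner's insurance: $2,244.84 annually
Total per year = $11,349.96
Base monthly escrow = $11,349.96 ÷ 12 = $945.83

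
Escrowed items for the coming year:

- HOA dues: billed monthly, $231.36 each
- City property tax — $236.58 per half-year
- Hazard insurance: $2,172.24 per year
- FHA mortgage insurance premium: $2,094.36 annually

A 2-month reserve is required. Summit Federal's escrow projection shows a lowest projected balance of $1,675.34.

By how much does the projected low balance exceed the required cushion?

HOA dues: $231.36 × 12 = $2,776.32 annually
City property tax: $236.58 × 2 = $473.16 annually
Hazard insurance: $2,172.24 annually
FHA mortgage insurance premium: $2,094.36 annually
Total annual escrow = $2,776.32 + $473.16 + $2,172.24 + $2,094.36 = $7,516.08
Base monthly escrow = $7,516.08 ÷ 12 = $626.34
Required cushion = 2 × $626.34 = $1,252.68
Excess over cushion: $1,675.34 − $1,252.68 = $422.66

$422.66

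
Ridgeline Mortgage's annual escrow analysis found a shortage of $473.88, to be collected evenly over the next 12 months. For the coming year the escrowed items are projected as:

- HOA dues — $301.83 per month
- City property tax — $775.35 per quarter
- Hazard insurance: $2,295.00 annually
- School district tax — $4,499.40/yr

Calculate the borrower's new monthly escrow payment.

HOA dues — $301.83 × 12 = $3,621.96/yr
City property tax — $775.35 × 4 = $3,101.40/yr
Hazard insurance — $2,295.00/yr
School district tax — $4,499.40/yr
Total per year = $13,517.76
Base monthly escrow = $13,517.76 ÷ 12 = $1,126.48
Monthly shortage recovery: $473.88 / 12 = $39.49
Adjusted monthly = $1,126.48 + $39.49 = $1,165.97

$1,165.97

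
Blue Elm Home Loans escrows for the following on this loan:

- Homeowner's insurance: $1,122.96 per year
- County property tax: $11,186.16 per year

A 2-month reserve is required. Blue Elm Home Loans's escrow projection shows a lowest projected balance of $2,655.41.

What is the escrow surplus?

$603.89

Homeowner's insurance: $1,122.96
County property tax: $11,186.16
Total per year = $1,122.96 + $11,186.16 = $12,309.12
Base monthly escrow = $12,309.12 / 12 = $1,025.76
Required reserve = 2 × $1,025.76 = $2,051.52
Excess over cushion: $2,655.41 − $2,051.52 = $603.89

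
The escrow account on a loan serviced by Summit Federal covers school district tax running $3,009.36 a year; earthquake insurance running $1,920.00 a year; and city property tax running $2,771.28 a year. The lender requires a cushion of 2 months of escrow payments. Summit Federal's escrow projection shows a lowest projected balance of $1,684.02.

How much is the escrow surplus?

$400.58

School district tax: $3,009.36
Earthquake insurance: $1,920.00
City property tax: $2,771.28
Combined annual = $3,009.36 + $1,920.00 + $2,771.28 = $7,700.64
Monthly = $7,700.64 / 12 = $641.72
Cushion = 2 × $641.72 = $1,283.44
Surplus = $1,684.02 − $1,283.44 = $400.58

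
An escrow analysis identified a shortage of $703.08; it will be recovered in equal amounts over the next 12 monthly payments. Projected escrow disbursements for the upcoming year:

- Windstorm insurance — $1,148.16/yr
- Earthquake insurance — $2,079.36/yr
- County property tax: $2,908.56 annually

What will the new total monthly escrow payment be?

$569.93

Windstorm insurance: $1,148.16/yr
Earthquake insurance: $2,079.36/yr
County property tax: $2,908.56/yr
Total annual escrow = $1,148.16 + $2,079.36 + $2,908.56 = $6,136.08
Monthly escrow = $6,136.08 ÷ 12 = $511.34
Shortage per month = $703.08 ÷ 12 = $58.59
Adjusted monthly = $511.34 + $58.59 = $569.93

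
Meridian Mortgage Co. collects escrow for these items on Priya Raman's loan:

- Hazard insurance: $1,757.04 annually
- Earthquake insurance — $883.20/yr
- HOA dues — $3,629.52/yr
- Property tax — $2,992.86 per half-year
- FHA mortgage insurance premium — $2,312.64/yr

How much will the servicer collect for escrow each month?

Hazard insurance = $1,757.04 per year
Earthquake insurance = $883.20 per year
HOA dues = $3,629.52 per year
Property tax = $2,992.86 × 2 = $5,985.72 per year
FHA mortgage insurance premium = $2,312.64 per year
Total per year = $1,757.04 + $883.20 + $3,629.52 + $5,985.72 + $2,312.64 = $14,568.12
Monthly escrow = $14,568.12 ÷ 12 = $1,214.01

$1,214.01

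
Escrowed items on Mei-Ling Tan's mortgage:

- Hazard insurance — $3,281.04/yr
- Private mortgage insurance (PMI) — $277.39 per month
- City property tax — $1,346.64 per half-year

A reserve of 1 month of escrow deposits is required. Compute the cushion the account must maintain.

Hazard insurance: $3,281.04
Private mortgage insurance (PMI): $277.39 × 12 = $3,328.68
City property tax: $1,346.64 × 2 = $2,693.28
Combined annual = $3,281.04 + $3,328.68 + $2,693.28 = $9,303.00
Per month = $9,303.00 / 12 = $775.25
Cushion = 1 × $775.25 = $775.25

$775.25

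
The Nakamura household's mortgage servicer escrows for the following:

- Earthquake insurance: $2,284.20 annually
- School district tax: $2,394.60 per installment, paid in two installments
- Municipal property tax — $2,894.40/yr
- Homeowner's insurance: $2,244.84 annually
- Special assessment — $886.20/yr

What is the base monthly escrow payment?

Earthquake insurance = $2,284.20
School district tax = $2,394.60 × 2 = $4,789.20
Municipal property tax = $2,894.40
Homeowner's insurance = $2,244.84
Special assessment = $886.20
Annual escrow total = $2,284.20 + $4,789.20 + $2,894.40 + $2,244.84 + $886.20 = $13,098.84
Base monthly escrow = $13,098.84 / 12 = $1,091.57

$1,091.57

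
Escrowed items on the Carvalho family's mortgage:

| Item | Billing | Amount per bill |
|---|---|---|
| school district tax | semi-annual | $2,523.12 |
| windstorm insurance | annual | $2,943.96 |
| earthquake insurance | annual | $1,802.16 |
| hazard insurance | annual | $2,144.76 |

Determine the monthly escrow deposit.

School district tax = $2,523.12 × 2 = $5,046.24/yr
Windstorm insurance = $2,943.96/yr
Earthquake insurance = $1,802.16/yr
Hazard insurance = $2,144.76/yr
Yearly total = $5,046.24 + $2,943.96 + $1,802.16 + $2,144.76 = $11,937.12
Monthly = $11,937.12 / 12 = $994.76

$994.76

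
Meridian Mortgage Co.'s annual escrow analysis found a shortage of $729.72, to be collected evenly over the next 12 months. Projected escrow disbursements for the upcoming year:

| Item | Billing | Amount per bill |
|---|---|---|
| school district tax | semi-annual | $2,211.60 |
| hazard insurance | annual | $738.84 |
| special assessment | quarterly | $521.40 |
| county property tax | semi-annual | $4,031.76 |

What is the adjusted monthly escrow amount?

$1,336.74

School district tax — $2,211.60 × 2 = $4,423.20 annually
Hazard insurance — $738.84 annually
Special assessment — $521.40 × 4 = $2,085.60 annually
County property tax — $4,031.76 × 2 = $8,063.52 annually
Annual escrow total = $4,423.20 + $738.84 + $2,085.60 + $8,063.52 = $15,311.16
Per month = $15,311.16 / 12 = $1,275.93
Shortage per month = $729.72 / 12 = $60.81
Adjusted monthly = $1,275.93 + $60.81 = $1,336.74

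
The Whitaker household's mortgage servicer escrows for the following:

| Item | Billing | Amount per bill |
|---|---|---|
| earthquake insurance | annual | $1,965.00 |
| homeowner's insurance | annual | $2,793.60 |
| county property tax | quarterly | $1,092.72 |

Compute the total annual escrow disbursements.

Earthquake insurance — $1,965.00 annually
Homeowner's insurance — $2,793.60 annually
County property tax — $1,092.72 × 4 = $4,370.88 annually
Annual escrow total = $1,965.00 + $2,793.60 + $4,370.88 = $9,129.48

$9,129.48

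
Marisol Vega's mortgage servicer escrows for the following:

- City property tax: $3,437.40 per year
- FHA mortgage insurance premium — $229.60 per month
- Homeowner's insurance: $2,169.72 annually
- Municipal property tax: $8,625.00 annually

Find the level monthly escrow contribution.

City property tax: $3,437.40 annually
FHA mortgage insurance premium: $229.60 × 12 = $2,755.20 annually
Homeowner's insurance: $2,169.72 annually
Municipal property tax: $8,625.00 annually
Total annual escrow = $16,987.32
Monthly escrow = $16,987.32 ÷ 12 = $1,415.61

$1,415.61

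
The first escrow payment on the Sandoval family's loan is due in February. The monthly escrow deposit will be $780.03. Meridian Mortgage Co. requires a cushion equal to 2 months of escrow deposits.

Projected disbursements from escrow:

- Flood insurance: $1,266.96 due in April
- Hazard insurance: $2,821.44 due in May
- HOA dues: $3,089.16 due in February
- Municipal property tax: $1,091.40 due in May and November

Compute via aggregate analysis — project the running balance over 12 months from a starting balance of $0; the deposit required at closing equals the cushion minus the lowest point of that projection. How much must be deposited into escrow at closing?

Cushion = 2 × $780.03 = $1,560.06
Trial balance (start $0, +$780.03 each month, − disbursements):
  Feb: +$780.03 − $3,089.16 → -$2,309.13
  Mar: +$780.03 → -$1,529.10
  Apr: +$780.03 − $1,266.96 → -$2,016.03
  May: +$780.03 − $3,912.84 → -$5,148.84
  Jun: +$780.03 → -$4,368.81
  Jul: +$780.03 → -$3,588.78
  Aug: +$780.03 → -$2,808.75
  Sep: +$780.03 → -$2,028.72
  Oct: +$780.03 → -$1,248.69
  Nov: +$780.03 − $1,091.40 → -$1,560.06
  Dec: +$780.03 → -$780.03
  Jan: +$780.03 → $0.00
Lowest trial balance = -$5,148.84 (May)
Initial deposit = cushion − low point = $1,560.06 − (-$5,148.84) = $6,708.90

$6,708.90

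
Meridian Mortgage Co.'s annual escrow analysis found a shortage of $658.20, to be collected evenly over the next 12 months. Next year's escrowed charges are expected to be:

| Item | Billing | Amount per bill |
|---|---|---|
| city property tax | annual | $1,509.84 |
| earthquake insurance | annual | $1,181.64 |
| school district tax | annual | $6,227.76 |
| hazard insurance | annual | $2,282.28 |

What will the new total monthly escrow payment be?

City property tax: $1,509.84 per year
Earthquake insurance: $1,181.64 per year
School district tax: $6,227.76 per year
Hazard insurance: $2,282.28 per year
Total annual escrow = $1,509.84 + $1,181.64 + $6,227.76 + $2,282.28 = $11,201.52
Monthly = $11,201.52 / 12 = $933.46
Monthly shortage recovery: $658.20 ÷ 12 = $54.85
New monthly escrow = $933.46 + $54.85 = $988.31

$988.31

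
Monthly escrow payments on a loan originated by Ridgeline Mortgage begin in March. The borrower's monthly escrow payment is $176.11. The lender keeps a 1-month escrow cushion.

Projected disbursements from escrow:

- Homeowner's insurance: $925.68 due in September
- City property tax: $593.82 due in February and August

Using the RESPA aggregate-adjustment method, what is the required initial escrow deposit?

Cushion = 1 × $176.11 = $176.11
Trial balance (start $0, +$176.11 each month, − disbursements):
  Mar: +$176.11 → $176.11
  Apr: +$176.11 → $352.22
  May: +$176.11 → $528.33
  Jun: +$176.11 → $704.44
  Jul: +$176.11 → $880.55
  Aug: +$176.11 − $593.82 → $462.84
  Sep: +$176.11 − $925.68 → -$286.73
  Oct: +$176.11 → -$110.62
  Nov: +$176.11 → $65.49
  Dec: +$176.11 → $241.60
  Jan: +$176.11 → $417.71
  Feb: +$176.11 − $593.82 → $0.00
Lowest trial balance = -$286.73 (Sep)
Initial deposit = cushion − low point = $176.11 − (-$286.73) = $462.84

$462.84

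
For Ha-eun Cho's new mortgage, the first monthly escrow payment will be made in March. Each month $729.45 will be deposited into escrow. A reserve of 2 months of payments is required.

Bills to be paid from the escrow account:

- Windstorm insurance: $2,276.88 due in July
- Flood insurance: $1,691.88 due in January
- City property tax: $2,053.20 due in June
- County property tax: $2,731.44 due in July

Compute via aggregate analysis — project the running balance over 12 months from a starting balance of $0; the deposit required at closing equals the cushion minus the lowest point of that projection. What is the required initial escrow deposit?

Cushion = 2 × $729.45 = $1,458.90
Trial balance (start $0, +$729.45 each month, − disbursements):
  Mar: +$729.45 → $729.45
  Apr: +$729.45 → $1,458.90
  May: +$729.45 → $2,188.35
  Jun: +$729.45 − $2,053.20 → $864.60
  Jul: +$729.45 − $5,008.32 → -$3,414.27
  Aug: +$729.45 → -$2,684.82
  Sep: +$729.45 → -$1,955.37
  Oct: +$729.45 → -$1,225.92
  Nov: +$729.45 → -$496.47
  Dec: +$729.45 → $232.98
  Jan: +$729.45 − $1,691.88 → -$729.45
  Feb: +$729.45 → $0.00
Lowest trial balance = -$3,414.27 (Jul)
Initial deposit = cushion − low point = $1,458.90 − (-$3,414.27) = $4,873.17

$4,873.17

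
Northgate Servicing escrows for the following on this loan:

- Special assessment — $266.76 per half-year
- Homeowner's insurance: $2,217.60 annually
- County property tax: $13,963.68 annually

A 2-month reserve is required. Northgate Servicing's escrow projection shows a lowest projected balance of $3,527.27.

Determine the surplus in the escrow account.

$741.47

Special assessment — $266.76 × 2 = $533.52/yr
Homeowner's insurance — $2,217.60/yr
County property tax — $13,963.68/yr
Total annual escrow = $533.52 + $2,217.60 + $13,963.68 = $16,714.80
Monthly escrow = $16,714.80 / 12 = $1,392.90
Required reserve = 2 × $1,392.90 = $2,785.80
Excess over cushion: $3,527.27 − $2,785.80 = $741.47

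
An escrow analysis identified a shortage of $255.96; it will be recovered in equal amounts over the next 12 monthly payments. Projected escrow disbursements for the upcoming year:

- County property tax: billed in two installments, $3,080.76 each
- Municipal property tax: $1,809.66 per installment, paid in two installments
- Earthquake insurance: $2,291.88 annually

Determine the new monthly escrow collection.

$1,027.39

County property tax: $3,080.76 × 2 = $6,161.52/yr
Municipal property tax: $1,809.66 × 2 = $3,619.32/yr
Earthquake insurance: $2,291.88/yr
Total annual escrow = $12,072.72
Base monthly escrow = $12,072.72 / 12 = $1,006.06
Monthly shortage recovery: $255.96 ÷ 12 = $21.33
New monthly escrow = $1,006.06 + $21.33 = $1,027.39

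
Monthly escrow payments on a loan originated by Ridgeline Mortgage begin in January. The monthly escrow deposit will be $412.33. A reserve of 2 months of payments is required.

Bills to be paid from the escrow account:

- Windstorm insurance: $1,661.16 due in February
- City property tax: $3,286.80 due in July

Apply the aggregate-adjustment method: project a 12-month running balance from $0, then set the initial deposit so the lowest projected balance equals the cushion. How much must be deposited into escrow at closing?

Cushion = 2 × $412.33 = $824.66
Trial balance (start $0, +$412.33 each month, − disbursements):
  Jan: +$412.33 → $412.33
  Feb: +$412.33 − $1,661.16 → -$836.50
  Mar: +$412.33 → -$424.17
  Apr: +$412.33 → -$11.84
  May: +$412.33 → $400.49
  Jun: +$412.33 → $812.82
  Jul: +$412.33 − $3,286.80 → -$2,061.65
  Aug: +$412.33 → -$1,649.32
  Sep: +$412.33 → -$1,236.99
  Oct: +$412.33 → -$824.66
  Nov: +$412.33 → -$412.33
  Dec: +$412.33 → $0.00
Lowest trial balance = -$2,061.65 (Jul)
Initial deposit = cushion − low point = $824.66 − (-$2,061.65) = $2,886.31

$2,886.31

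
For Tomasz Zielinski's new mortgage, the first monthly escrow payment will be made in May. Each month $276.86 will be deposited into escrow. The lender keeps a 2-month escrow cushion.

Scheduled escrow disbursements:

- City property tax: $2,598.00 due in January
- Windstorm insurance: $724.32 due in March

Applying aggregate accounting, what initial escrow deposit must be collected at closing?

Cushion = 2 × $276.86 = $553.72
Trial balance (start $0, +$276.86 each month, − disbursements):
  May: +$276.86 → $276.86
  Jun: +$276.86 → $553.72
  Jul: +$276.86 → $830.58
  Aug: +$276.86 → $1,107.44
  Sep: +$276.86 → $1,384.30
  Oct: +$276.86 → $1,661.16
  Nov: +$276.86 → $1,938.02
  Dec: +$276.86 → $2,214.88
  Jan: +$276.86 − $2,598.00 → -$106.26
  Feb: +$276.86 → $170.60
  Mar: +$276.86 − $724.32 → -$276.86
  Apr: +$276.86 → $0.00
Lowest trial balance = -$276.86 (Mar)
Initial deposit = cushion − low point = $553.72 − (-$276.86) = $830.58

$830.58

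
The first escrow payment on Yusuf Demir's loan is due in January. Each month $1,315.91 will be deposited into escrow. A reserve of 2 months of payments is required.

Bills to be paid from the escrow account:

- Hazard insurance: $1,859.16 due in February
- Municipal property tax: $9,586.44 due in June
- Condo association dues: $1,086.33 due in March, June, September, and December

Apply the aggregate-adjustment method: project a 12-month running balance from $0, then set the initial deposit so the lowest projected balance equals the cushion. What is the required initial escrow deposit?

Cushion = 2 × $1,315.91 = $2,631.82
Trial balance (start $0, +$1,315.91 each month, − disbursements):
  Jan: +$1,315.91 → $1,315.91
  Feb: +$1,315.91 − $1,859.16 → $772.66
  Mar: +$1,315.91 − $1,086.33 → $1,002.24
  Apr: +$1,315.91 → $2,318.15
  May: +$1,315.91 → $3,634.06
  Jun: +$1,315.91 − $10,672.77 → -$5,722.80
  Jul: +$1,315.91 → -$4,406.89
  Aug: +$1,315.91 → -$3,090.98
  Sep: +$1,315.91 − $1,086.33 → -$2,861.40
  Oct: +$1,315.91 → -$1,545.49
  Nov: +$1,315.91 → -$229.58
  Dec: +$1,315.91 − $1,086.33 → $0.00
Lowest trial balance = -$5,722.80 (Jun)
Initial deposit = cushion − low point = $2,631.82 − (-$5,722.80) = $8,354.62

$8,354.62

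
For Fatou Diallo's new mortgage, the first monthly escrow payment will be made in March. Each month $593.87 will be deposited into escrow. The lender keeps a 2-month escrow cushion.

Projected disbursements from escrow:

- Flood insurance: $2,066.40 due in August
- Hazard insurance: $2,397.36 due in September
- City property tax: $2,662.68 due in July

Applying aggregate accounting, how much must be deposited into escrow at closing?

Cushion = 2 × $593.87 = $1,187.74
Trial balance (start $0, +$593.87 each month, − disbursements):
  Mar: +$593.87 → $593.87
  Apr: +$593.87 → $1,187.74
  May: +$593.87 → $1,781.61
  Jun: +$593.87 → $2,375.48
  Jul: +$593.87 − $2,662.68 → $306.67
  Aug: +$593.87 − $2,066.40 → -$1,165.86
  Sep: +$593.87 − $2,397.36 → -$2,969.35
  Oct: +$593.87 → -$2,375.48
  Nov: +$593.87 → -$1,781.61
  Dec: +$593.87 → -$1,187.74
  Jan: +$593.87 → -$593.87
  Feb: +$593.87 → $0.00
Lowest trial balance = -$2,969.35 (Sep)
Initial deposit = cushion − low point = $1,187.74 − (-$2,969.35) = $4,157.09

$4,157.09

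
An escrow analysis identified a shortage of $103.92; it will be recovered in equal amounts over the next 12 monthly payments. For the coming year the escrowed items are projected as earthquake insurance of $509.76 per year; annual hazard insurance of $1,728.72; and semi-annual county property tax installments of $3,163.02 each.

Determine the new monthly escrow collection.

$722.37

Earthquake insurance — $509.76/yr
Hazard insurance — $1,728.72/yr
County property tax — $3,163.02 × 2 = $6,326.04/yr
Yearly total = $509.76 + $1,728.72 + $6,326.04 = $8,564.52
Per month = $8,564.52 / 12 = $713.71
Monthly shortage recovery: $103.92 ÷ 12 = $8.66
New monthly escrow = $713.71 + $8.66 = $722.37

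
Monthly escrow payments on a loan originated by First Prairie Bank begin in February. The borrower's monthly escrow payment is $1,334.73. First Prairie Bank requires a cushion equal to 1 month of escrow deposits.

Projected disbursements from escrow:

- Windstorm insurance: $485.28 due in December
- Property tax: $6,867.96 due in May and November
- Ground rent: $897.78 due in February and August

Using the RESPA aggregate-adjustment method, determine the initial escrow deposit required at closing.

Cushion = 1 × $1,334.73 = $1,334.73
Trial balance (start $0, +$1,334.73 each month, − disbursements):
  Feb: +$1,334.73 − $897.78 → $436.95
  Mar: +$1,334.73 → $1,771.68
  Apr: +$1,334.73 → $3,106.41
  May: +$1,334.73 − $6,867.96 → -$2,426.82
  Jun: +$1,334.73 → -$1,092.09
  Jul: +$1,334.73 → $242.64
  Aug: +$1,334.73 − $897.78 → $679.59
  Sep: +$1,334.73 → $2,014.32
  Oct: +$1,334.73 → $3,349.05
  Nov: +$1,334.73 − $6,867.96 → -$2,184.18
  Dec: +$1,334.73 − $485.28 → -$1,334.73
  Jan: +$1,334.73 → $0.00
Lowest trial balance = -$2,426.82 (May)
Initial deposit = cushion − low point = $1,334.73 − (-$2,426.82) = $3,761.55

$3,761.55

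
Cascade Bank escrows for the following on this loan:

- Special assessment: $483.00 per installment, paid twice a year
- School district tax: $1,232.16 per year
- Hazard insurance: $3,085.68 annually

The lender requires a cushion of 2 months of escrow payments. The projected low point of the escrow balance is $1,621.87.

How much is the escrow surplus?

Special assessment = $483.00 × 2 = $966.00 per year
School district tax = $1,232.16 per year
Hazard insurance = $3,085.68 per year
Annual escrow total = $966.00 + $1,232.16 + $3,085.68 = $5,283.84
Base monthly escrow = $5,283.84 / 12 = $440.32
Cushion = 2 × $440.32 = $880.64
Excess over cushion: $1,621.87 − $880.64 = $741.23

$741.23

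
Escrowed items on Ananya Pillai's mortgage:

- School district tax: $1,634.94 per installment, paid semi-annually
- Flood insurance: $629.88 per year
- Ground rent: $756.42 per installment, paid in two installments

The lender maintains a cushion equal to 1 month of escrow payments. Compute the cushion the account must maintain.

$451.05

School district tax = $1,634.94 × 2 = $3,269.88
Flood insurance = $629.88
Ground rent = $756.42 × 2 = $1,512.84
Total annual escrow = $3,269.88 + $629.88 + $1,512.84 = $5,412.60
Monthly escrow = $5,412.60 / 12 = $451.05
Cushion = 1 × $451.05 = $451.05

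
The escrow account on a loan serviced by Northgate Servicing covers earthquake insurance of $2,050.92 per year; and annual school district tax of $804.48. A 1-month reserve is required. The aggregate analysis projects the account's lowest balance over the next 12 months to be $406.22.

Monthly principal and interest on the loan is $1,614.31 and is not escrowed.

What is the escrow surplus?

Earthquake insurance: $2,050.92
School district tax: $804.48
Combined annual = $2,050.92 + $804.48 = $2,855.40
Base monthly escrow = $2,855.40 ÷ 12 = $237.95
Required reserve = 1 × $237.95 = $237.95
Excess over cushion: $406.22 − $237.95 = $168.27

$168.27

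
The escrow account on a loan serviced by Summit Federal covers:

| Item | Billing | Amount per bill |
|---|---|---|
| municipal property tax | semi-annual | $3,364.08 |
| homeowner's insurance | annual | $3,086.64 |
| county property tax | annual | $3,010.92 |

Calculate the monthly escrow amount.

Municipal property tax = $3,364.08 × 2 = $6,728.16
Homeowner's insurance = $3,086.64
County property tax = $3,010.92
Yearly total = $12,825.72
Monthly = $12,825.72 / 12 = $1,068.81

$1,068.81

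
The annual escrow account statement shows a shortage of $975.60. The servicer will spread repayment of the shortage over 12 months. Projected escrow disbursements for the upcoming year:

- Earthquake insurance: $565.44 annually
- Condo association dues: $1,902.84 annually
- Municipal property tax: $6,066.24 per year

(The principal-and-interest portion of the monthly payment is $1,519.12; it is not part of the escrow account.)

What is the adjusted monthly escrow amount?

$792.51

Earthquake insurance = $565.44 annually
Condo association dues = $1,902.84 annually
Municipal property tax = $6,066.24 annually
Annual escrow total = $8,534.52
Monthly escrow = $8,534.52 ÷ 12 = $711.21
Monthly shortage recovery: $975.60 / 12 = $81.30
Adjusted monthly = $711.21 + $81.30 = $792.51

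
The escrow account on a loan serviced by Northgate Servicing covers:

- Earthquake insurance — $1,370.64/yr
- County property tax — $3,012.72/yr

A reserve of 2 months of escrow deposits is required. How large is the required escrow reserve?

$730.56

Earthquake insurance — $1,370.64 per year
County property tax — $3,012.72 per year
Annual escrow total = $4,383.36
Base monthly escrow = $4,383.36 / 12 = $365.28
Reserve = 2 × $365.28 = $730.56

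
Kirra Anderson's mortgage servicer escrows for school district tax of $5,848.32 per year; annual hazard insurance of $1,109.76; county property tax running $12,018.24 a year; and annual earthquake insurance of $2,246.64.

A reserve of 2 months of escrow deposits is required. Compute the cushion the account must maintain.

$3,537.16

School district tax = $5,848.32 per year
Hazard insurance = $1,109.76 per year
County property tax = $12,018.24 per year
Earthquake insurance = $2,246.64 per year
Yearly total = $5,848.32 + $1,109.76 + $12,018.24 + $2,246.64 = $21,222.96
Base monthly escrow = $21,222.96 / 12 = $1,768.58
Required cushion = 2 × $1,768.58 = $3,537.16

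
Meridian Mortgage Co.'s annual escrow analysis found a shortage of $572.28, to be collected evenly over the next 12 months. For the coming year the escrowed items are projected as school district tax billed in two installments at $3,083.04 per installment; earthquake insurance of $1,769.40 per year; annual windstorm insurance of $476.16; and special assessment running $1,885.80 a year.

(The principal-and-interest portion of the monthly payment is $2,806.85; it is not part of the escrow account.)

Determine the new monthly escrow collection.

School district tax: $3,083.04 × 2 = $6,166.08 annually
Earthquake insurance: $1,769.40 annually
Windstorm insurance: $476.16 annually
Special assessment: $1,885.80 annually
Total annual escrow = $6,166.08 + $1,769.40 + $476.16 + $1,885.80 = $10,297.44
Per month = $10,297.44 ÷ 12 = $858.12
Shortage spread = $572.28 / 12 = $47.69/mo
New monthly escrow = $858.12 + $47.69 = $905.81

$905.81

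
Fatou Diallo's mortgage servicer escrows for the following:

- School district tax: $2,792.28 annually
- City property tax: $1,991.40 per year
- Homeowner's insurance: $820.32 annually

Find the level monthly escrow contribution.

School district tax — $2,792.28 annually
City property tax — $1,991.40 annually
Homeowner's insurance — $820.32 annually
Annual escrow total = $2,792.28 + $1,991.40 + $820.32 = $5,604.00
Per month = $5,604.00 / 12 = $467.00

$467.00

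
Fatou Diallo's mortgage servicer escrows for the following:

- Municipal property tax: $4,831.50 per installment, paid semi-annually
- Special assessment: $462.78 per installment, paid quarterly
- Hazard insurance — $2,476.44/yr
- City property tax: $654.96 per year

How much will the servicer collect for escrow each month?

Municipal property tax = $4,831.50 × 2 = $9,663.00/yr
Special assessment = $462.78 × 4 = $1,851.12/yr
Hazard insurance = $2,476.44/yr
City property tax = $654.96/yr
Total per year = $9,663.00 + $1,851.12 + $2,476.44 + $654.96 = $14,645.52
Base monthly escrow = $14,645.52 ÷ 12 = $1,220.46

$1,220.46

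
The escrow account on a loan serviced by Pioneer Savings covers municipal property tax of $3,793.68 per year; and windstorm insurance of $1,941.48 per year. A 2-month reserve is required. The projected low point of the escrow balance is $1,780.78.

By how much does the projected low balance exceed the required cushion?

Municipal property tax = $3,793.68 per year
Windstorm insurance = $1,941.48 per year
Total per year = $5,735.16
Per month = $5,735.16 / 12 = $477.93
Required reserve = 2 × $477.93 = $955.86
Surplus = $1,780.78 − $955.86 = $824.92

$824.92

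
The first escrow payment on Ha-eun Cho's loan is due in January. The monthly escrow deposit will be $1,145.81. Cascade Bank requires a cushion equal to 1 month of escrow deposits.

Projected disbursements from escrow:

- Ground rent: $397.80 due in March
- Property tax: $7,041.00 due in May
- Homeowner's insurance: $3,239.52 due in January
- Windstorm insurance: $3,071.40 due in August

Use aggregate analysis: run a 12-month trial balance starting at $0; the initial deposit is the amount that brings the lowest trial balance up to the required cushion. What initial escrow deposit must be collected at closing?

$6,095.08

Cushion = 1 × $1,145.81 = $1,145.81
Trial balance (start $0, +$1,145.81 each month, − disbursements):
  Jan: +$1,145.81 − $3,239.52 → -$2,093.71
  Feb: +$1,145.81 → -$947.90
  Mar: +$1,145.81 − $397.80 → -$199.89
  Apr: +$1,145.81 → $945.92
  May: +$1,145.81 − $7,041.00 → -$4,949.27
  Jun: +$1,145.81 → -$3,803.46
  Jul: +$1,145.81 → -$2,657.65
  Aug: +$1,145.81 − $3,071.40 → -$4,583.24
  Sep: +$1,145.81 → -$3,437.43
  Oct: +$1,145.81 → -$2,291.62
  Nov: +$1,145.81 → -$1,145.81
  Dec: +$1,145.81 → $0.00
Lowest trial balance = -$4,949.27 (May)
Initial deposit = cushion − low point = $1,145.81 − (-$4,949.27) = $6,095.08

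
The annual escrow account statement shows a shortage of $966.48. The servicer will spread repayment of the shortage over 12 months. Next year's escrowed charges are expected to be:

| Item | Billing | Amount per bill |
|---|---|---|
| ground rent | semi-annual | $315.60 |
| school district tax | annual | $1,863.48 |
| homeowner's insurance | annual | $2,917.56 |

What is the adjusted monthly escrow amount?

$531.56

Ground rent = $315.60 × 2 = $631.20/yr
School district tax = $1,863.48/yr
Homeowner's insurance = $2,917.56/yr
Yearly total = $631.20 + $1,863.48 + $2,917.56 = $5,412.24
Monthly = $5,412.24 / 12 = $451.02
Monthly shortage recovery: $966.48 / 12 = $80.54
New monthly escrow = $451.02 + $80.54 = $531.56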